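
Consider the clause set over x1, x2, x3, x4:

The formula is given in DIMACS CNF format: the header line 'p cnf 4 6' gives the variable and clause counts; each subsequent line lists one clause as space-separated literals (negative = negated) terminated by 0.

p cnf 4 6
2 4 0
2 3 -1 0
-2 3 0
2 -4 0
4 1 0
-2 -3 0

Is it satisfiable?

No, unsatisfiable

Try x2 = True.
From the singleton clause (x3), x3 = True.
That conflicts with the unit clause (¬x3).
Undo x2 and try x2 = False.
From the singleton clause (x4), x4 = True.
That conflicts with the unit clause (¬x4).
Neither x2 = True nor x2 = False works.
No assignment satisfies every clause.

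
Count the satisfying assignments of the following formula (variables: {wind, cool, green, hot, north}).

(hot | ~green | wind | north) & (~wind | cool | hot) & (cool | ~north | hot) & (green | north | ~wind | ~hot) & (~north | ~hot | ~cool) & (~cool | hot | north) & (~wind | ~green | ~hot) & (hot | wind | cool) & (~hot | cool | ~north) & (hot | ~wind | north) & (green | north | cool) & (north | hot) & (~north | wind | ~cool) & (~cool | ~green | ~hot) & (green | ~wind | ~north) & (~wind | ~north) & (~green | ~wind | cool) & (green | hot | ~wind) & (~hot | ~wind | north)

There are 2^5 = 32 truth assignments over (wind, cool, green, hot, north).
Split on north. With north = 1, the clauses containing north are satisfied and ~north drops from the rest; 0 of the 2^4 = 16 assignments to the other variables satisfy what remains.
With north = 0, by the same count on the reduced clause set, 2 assignments work.
Total: 0 + 2 = 2.

2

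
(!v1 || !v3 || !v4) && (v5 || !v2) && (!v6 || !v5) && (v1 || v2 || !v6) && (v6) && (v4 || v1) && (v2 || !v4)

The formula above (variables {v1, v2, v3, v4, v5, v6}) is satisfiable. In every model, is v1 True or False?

True

Suppose v1 = false.
(v6) alone gives v6 = true.
(!v5) alone gives v5 = false.
(!v2) alone gives v2 = false.
That conflicts with the unit clause (v2).
So every satisfying assignment has v1 = True.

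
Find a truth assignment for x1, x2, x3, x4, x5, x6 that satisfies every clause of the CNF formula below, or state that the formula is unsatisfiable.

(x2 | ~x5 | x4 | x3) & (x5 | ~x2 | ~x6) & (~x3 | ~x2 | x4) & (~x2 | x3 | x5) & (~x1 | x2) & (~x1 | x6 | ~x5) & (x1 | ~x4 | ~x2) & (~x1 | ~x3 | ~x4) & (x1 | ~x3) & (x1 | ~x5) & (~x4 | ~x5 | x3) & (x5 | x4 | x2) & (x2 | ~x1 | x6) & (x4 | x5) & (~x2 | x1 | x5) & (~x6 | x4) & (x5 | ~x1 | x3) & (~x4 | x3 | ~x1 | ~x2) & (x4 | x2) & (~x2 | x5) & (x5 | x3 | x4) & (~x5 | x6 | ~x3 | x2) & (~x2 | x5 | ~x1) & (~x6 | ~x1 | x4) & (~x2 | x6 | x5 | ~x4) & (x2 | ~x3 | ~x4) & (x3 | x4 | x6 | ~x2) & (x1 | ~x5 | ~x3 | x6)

Case x1 = 0:
Unit clause (~x3) forces x3 = 0.
Unit clause (~x5) forces x5 = 0.
Unit clause (~x2) forces x2 = 0.
Unit clause (x4) forces x4 = 1.
All clauses hold; x6 can take either value.

x1=0; x2=0; x3=0; x4=1; x5=0; x6=0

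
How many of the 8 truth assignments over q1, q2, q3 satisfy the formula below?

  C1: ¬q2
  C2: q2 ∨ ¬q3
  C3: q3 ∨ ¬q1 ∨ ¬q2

2

There are 2^3 = 8 truth assignments over (q1, q2, q3).
Split on q3. With q3 = True, the clauses containing q3 are satisfied and ¬q3 drops from the rest; 0 of the 2^2 = 4 assignments to the other variables satisfy what remains.
With q3 = False, by the same count on the reduced clause set, 2 assignments work.
Total: 0 + 2 = 2.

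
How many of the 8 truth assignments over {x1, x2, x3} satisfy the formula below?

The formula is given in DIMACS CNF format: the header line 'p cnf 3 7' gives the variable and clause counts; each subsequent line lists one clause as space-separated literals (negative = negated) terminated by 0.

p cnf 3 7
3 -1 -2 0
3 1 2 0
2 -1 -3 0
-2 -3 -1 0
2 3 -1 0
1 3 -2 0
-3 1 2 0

1

There are 2^3 = 8 truth assignments over (x1, x2, x3).
Check each against the 7 clauses (columns in the order x1, x2, x3):
  F F F  ✗ fails (x3 ∨ x1 ∨ x2)
  F F T  ✗ fails (¬x3 ∨ x1 ∨ x2)
  F T F  ✗ fails (x1 ∨ x3 ∨ ¬x2)
  F T T  ✓ satisfies all
  T F F  ✗ fails (x2 ∨ x3 ∨ ¬x1)
  T F T  ✗ fails (x2 ∨ ¬x1 ∨ ¬x3)
  T T F  ✗ fails (x3 ∨ ¬x1 ∨ ¬x2)
  T T T  ✗ fails (¬x2 ∨ ¬x3 ∨ ¬x1)
1 of the 8 rows is a model.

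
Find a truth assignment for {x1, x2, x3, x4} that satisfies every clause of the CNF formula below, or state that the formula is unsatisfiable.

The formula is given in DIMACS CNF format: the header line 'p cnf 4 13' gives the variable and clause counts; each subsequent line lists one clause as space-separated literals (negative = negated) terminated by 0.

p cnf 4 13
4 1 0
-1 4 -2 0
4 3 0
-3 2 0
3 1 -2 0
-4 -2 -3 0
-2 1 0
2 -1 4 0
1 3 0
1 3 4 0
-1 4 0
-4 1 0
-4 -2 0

Try x4 = True.
Unit clause (x1) forces x1 = True.
Unit clause (¬x2) forces x2 = False.
Unit clause (¬x3) forces x3 = False.
This assignment satisfies each clause.

x1=True, x2=False, x3=False, x4=True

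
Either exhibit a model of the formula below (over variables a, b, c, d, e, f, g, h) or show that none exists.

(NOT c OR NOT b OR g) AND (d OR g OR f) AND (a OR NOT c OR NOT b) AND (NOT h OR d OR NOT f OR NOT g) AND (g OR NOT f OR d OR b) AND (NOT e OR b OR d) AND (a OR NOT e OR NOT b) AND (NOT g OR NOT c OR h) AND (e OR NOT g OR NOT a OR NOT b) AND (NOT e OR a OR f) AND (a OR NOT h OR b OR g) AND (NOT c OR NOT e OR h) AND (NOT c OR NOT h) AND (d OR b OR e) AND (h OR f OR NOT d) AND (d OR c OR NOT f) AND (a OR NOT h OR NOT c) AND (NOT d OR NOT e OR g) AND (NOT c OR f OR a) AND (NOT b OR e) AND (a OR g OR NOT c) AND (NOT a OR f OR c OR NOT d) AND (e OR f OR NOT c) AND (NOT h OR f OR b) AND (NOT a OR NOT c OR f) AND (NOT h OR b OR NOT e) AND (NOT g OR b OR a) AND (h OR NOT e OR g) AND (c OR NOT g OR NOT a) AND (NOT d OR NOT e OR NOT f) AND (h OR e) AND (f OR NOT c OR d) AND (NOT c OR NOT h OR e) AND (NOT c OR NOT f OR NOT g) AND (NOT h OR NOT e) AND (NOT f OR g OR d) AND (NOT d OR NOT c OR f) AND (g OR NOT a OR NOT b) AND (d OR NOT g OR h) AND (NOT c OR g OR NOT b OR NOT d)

Try c = false.
Try d = true.
Try h = true.
(NOT e) alone gives e = false.
(NOT b) alone gives b = false.
(f) alone gives f = true.
Try a = true.
(NOT g) alone gives g = false.
This assignment satisfies each clause.

a: true; b: false; c: false; d: true; e: false; f: true; g: false; h: true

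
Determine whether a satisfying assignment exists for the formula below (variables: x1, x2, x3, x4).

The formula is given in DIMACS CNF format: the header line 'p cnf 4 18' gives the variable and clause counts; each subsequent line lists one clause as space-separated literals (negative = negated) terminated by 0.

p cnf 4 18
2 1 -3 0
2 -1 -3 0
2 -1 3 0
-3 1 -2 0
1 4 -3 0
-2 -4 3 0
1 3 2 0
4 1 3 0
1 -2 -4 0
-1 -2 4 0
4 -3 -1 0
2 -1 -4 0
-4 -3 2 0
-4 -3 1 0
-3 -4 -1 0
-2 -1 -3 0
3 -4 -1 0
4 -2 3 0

Unsatisfiable

Try x2 = True.
Try x3 = False.
(¬x4) alone gives x4 = False.
But (x4) is also a unit clause — contradiction.
Backtrack on x3: now try x3 = True.
(x1) alone gives x1 = True.
But (¬x1) is also a unit clause — contradiction.
Both values of x3 lead to a conflict.
Backtrack on x2: now try x2 = False.
Try x1 = True.
(¬x3) alone gives x3 = False.
But (x3) is also a unit clause — contradiction.
Backtrack on x1: now try x1 = False.
(¬x3) alone gives x3 = False.
But (x3) is also a unit clause — contradiction.
Both values of x1 lead to a conflict.
Both values of x2 lead to a conflict.
No assignment satisfies every clause.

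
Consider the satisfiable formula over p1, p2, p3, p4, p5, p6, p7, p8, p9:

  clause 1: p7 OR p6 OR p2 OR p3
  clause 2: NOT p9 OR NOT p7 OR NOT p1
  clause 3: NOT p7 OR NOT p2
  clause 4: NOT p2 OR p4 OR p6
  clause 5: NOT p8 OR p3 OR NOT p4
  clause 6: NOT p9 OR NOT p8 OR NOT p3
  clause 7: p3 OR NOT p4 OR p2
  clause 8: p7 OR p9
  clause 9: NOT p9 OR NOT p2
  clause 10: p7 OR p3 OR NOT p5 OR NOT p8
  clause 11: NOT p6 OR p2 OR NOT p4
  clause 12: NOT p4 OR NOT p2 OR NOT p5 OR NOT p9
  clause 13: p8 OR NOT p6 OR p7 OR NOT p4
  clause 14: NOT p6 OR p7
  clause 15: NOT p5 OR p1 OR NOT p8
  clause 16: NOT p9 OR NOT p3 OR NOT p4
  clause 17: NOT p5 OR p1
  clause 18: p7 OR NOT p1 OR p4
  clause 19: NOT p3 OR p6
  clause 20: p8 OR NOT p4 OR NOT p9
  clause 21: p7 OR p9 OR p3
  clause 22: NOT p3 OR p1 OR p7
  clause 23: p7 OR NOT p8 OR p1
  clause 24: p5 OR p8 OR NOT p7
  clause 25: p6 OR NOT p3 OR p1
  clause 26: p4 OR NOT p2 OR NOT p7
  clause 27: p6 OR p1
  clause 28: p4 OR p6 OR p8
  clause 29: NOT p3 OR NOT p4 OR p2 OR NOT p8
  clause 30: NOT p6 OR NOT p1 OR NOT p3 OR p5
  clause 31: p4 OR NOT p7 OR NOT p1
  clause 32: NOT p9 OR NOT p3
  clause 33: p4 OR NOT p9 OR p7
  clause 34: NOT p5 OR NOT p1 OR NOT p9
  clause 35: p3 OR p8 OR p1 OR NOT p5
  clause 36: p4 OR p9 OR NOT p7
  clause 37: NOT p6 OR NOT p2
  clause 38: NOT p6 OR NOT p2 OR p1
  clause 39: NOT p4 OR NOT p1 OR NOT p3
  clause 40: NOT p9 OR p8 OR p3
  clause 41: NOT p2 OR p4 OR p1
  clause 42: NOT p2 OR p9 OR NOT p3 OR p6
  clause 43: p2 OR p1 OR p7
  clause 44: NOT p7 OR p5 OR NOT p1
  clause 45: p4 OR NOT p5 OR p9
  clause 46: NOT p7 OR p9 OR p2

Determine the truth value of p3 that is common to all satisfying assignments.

False

Suppose p3 = true.
From the singleton clause (p6), p6 = true.
From the singleton clause (p7), p7 = true.
From the singleton clause (NOT p2), p2 = false.
From the singleton clause (NOT p4), p4 = false.
From the singleton clause (NOT p1), p1 = false.
From the singleton clause (NOT p5), p5 = false.
From the singleton clause (p8), p8 = true.
From the singleton clause (NOT p9), p9 = false.
That conflicts with the unit clause (p9).
So every satisfying assignment has p3 = False.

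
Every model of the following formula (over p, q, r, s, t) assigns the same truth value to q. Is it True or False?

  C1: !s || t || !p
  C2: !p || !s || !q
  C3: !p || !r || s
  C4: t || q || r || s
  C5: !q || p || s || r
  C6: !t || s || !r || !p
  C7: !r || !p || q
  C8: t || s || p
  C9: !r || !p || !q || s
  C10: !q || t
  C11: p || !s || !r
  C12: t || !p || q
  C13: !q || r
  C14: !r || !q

False

Suppose q = true.
(t) alone gives t = true.
(r) alone gives r = true.
Now (!r) is unsatisfied and unit — conflict.
So every satisfying assignment has q = False.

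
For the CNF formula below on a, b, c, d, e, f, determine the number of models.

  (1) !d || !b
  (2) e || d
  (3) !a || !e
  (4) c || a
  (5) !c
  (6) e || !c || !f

2

There are 2^6 = 64 truth assignments over (a, b, c, d, e, f).
Split on b. With b = true, the clauses containing b are satisfied and !b drops from the rest; 0 of the 2^5 = 32 assignments to the other variables satisfy what remains.
With b = false, by the same count on the reduced clause set, 2 assignments work.
Total: 0 + 2 = 2.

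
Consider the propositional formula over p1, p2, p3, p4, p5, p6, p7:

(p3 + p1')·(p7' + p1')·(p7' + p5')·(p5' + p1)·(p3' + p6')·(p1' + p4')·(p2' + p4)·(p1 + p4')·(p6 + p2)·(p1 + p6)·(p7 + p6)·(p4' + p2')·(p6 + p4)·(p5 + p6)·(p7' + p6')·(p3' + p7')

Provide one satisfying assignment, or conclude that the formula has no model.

p1=0,  p2=0,  p3=0,  p4=0,  p5=0,  p6=1,  p7=0

Suppose p3 = 0.
From the singleton clause (p1'), p1 = 0.
From the singleton clause (p5'), p5 = 0.
From the singleton clause (p4'), p4 = 0.
From the singleton clause (p2'), p2 = 0.
From the singleton clause (p6), p6 = 1.
From the singleton clause (p7'), p7 = 0.
All clauses are satisfied.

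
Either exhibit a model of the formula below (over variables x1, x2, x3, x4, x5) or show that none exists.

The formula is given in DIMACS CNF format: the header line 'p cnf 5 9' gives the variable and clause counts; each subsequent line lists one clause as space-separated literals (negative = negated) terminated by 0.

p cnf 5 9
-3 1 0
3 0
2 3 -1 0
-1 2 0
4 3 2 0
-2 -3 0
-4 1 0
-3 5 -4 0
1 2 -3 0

UNSATISFIABLE

The clause (x3) is unit, so x3 = True.
The clause (x1) is unit, so x1 = True.
The clause (x2) is unit, so x2 = True.
That conflicts with the unit clause (¬x2).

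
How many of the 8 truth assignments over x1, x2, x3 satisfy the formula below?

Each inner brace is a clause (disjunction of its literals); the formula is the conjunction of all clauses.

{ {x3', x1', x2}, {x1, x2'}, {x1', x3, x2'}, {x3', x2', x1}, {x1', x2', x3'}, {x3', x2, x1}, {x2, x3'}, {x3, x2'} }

There are 2^3 = 8 truth assignments over (x1, x2, x3).
Check each against the 8 clauses (columns in the order x1, x2, x3):
  F F F  ✓ satisfies all
  F F T  ✗ fails (x3' + x2 + x1)
  F T F  ✗ fails (x1 + x2')
  F T T  ✗ fails (x1 + x2')
  T F F  ✓ satisfies all
  T F T  ✗ fails (x3' + x1' + x2)
  T T F  ✗ fails (x1' + x3 + x2')
  T T T  ✗ fails (x1' + x2' + x3')
2 of the 8 rows are models.

2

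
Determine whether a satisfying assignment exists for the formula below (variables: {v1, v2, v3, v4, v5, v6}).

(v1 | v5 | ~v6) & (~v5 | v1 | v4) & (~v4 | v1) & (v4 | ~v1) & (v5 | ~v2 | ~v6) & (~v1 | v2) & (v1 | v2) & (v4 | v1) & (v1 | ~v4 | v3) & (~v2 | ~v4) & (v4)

No, unsatisfiable

The clause (v4) is unit, so v4 = 1.
The clause (v1) is unit, so v1 = 1.
The clause (v2) is unit, so v2 = 1.
Now (~v2) is unsatisfied and unit — conflict.
No assignment satisfies every clause.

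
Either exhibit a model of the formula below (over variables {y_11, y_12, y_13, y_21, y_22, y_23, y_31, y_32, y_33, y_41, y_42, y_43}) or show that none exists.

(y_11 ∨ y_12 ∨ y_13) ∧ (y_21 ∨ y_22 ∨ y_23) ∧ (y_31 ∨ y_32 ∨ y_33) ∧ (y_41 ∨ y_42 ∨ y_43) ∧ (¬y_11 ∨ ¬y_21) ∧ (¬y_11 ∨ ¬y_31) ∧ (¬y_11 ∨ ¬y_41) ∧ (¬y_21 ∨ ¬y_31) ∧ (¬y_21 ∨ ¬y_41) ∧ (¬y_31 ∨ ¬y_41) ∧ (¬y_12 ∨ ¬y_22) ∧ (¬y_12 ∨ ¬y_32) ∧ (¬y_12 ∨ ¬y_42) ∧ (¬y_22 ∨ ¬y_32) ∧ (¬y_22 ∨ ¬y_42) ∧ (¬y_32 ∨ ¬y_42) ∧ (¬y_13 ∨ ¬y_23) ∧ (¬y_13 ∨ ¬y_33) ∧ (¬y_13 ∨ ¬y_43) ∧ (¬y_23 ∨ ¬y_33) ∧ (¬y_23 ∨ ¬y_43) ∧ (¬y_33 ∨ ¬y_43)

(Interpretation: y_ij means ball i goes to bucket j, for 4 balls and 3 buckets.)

UNSATISFIABLE

Case y_11 = False:
Case y_12 = True:
Unit clause (¬y_22) forces y_22 = False.
Unit clause (¬y_32) forces y_32 = False.
Unit clause (¬y_42) forces y_42 = False.
Case y_21 = True:
Unit clause (¬y_31) forces y_31 = False.
Unit clause (y_33) forces y_33 = True.
Unit clause (¬y_41) forces y_41 = False.
Unit clause (y_43) forces y_43 = True.
But (¬y_43) is also a unit clause — contradiction.
Undo y_21 and try y_21 = False.
Unit clause (y_23) forces y_23 = True.
Unit clause (¬y_13) forces y_13 = False.
Unit clause (¬y_33) forces y_33 = False.
Unit clause (y_31) forces y_31 = True.
Unit clause (¬y_41) forces y_41 = False.
Unit clause (y_43) forces y_43 = True.
But (¬y_43) is also a unit clause — contradiction.
Either choice for y_21 ends in contradiction.
Undo y_12 and try y_12 = False.
Unit clause (y_13) forces y_13 = True.
Unit clause (¬y_23) forces y_23 = False.
Unit clause (¬y_33) forces y_33 = False.
Unit clause (¬y_43) forces y_43 = False.
Case y_21 = True:
Unit clause (¬y_31) forces y_31 = False.
Unit clause (y_32) forces y_32 = True.
Unit clause (¬y_41) forces y_41 = False.
Unit clause (y_42) forces y_42 = True.
But (¬y_42) is also a unit clause — contradiction.
Undo y_21 and try y_21 = False.
Unit clause (y_22) forces y_22 = True.
Unit clause (¬y_32) forces y_32 = False.
Unit clause (y_31) forces y_31 = True.
Unit clause (¬y_41) forces y_41 = False.
Unit clause (y_42) forces y_42 = True.
But (¬y_42) is also a unit clause — contradiction.
Either choice for y_21 ends in contradiction.
Either choice for y_12 ends in contradiction.
Undo y_11 and try y_11 = True.
Unit clause (¬y_21) forces y_21 = False.
Unit clause (¬y_31) forces y_31 = False.
Unit clause (¬y_41) forces y_41 = False.
Case y_22 = True:
Unit clause (¬y_12) forces y_12 = False.
Unit clause (¬y_32) forces y_32 = False.
Unit clause (y_33) forces y_33 = True.
Unit clause (¬y_42) forces y_42 = False.
Unit clause (y_43) forces y_43 = True.
But (¬y_43) is also a unit clause — contradiction.
Undo y_22 and try y_22 = False.
Unit clause (y_23) forces y_23 = True.
Unit clause (¬y_13) forces y_13 = False.
Unit clause (¬y_33) forces y_33 = False.
Unit clause (y_32) forces y_32 = True.
Unit clause (¬y_12) forces y_12 = False.
Unit clause (¬y_42) forces y_42 = False.
Unit clause (y_43) forces y_43 = True.
But (¬y_43) is also a unit clause — contradiction.
Either choice for y_22 ends in contradiction.
Either choice for y_11 ends in contradiction.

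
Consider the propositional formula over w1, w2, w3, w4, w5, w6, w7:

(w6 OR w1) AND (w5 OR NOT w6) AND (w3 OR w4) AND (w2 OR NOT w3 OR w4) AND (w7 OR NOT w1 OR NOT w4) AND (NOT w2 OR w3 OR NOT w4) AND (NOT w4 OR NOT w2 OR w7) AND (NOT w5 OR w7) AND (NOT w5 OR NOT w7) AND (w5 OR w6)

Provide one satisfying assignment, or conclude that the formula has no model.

Case w6 = true:
The clause (w5) is unit, so w5 = true.
The clause (w7) is unit, so w7 = true.
That conflicts with the unit clause (NOT w7).
Backtrack on w6: now try w6 = false.
The clause (w1) is unit, so w1 = true.
The clause (w5) is unit, so w5 = true.
The clause (w7) is unit, so w7 = true.
That conflicts with the unit clause (NOT w7).
Both values of w6 lead to a conflict.

UNSATISFIABLE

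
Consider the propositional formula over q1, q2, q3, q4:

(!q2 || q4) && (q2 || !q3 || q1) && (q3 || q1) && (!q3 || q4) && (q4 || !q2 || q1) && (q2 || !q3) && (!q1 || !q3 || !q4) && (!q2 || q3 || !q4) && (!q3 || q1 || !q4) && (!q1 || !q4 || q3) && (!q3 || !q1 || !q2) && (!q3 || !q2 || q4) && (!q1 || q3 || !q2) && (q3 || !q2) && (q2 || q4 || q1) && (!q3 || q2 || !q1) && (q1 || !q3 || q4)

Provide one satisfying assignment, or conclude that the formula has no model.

q1 ↦ true, q2 ↦ false, q3 ↦ false, q4 ↦ false

Try q2 = false.
From the singleton clause (!q3), q3 = false.
From the singleton clause (q1), q1 = true.
From the singleton clause (!q4), q4 = false.
This assignment satisfies each clause.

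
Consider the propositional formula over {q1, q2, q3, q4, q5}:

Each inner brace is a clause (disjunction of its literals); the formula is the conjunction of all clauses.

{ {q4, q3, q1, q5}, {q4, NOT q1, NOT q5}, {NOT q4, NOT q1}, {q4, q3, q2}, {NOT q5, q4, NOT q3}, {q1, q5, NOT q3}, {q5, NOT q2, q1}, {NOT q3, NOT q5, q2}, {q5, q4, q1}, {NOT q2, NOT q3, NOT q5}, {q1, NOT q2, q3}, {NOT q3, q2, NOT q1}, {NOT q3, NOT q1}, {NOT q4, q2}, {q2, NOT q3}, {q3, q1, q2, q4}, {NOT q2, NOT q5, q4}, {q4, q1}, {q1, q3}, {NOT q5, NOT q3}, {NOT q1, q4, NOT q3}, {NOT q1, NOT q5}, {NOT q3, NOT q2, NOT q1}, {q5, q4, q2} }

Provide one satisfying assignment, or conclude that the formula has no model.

Case q4 = false:
(q1) alone gives q1 = true.
(NOT q5) alone gives q5 = false.
(NOT q3) alone gives q3 = false.
(q2) alone gives q2 = true.
Every clause now holds.

q1=true, q2=true, q3=false, q4=false, q5=false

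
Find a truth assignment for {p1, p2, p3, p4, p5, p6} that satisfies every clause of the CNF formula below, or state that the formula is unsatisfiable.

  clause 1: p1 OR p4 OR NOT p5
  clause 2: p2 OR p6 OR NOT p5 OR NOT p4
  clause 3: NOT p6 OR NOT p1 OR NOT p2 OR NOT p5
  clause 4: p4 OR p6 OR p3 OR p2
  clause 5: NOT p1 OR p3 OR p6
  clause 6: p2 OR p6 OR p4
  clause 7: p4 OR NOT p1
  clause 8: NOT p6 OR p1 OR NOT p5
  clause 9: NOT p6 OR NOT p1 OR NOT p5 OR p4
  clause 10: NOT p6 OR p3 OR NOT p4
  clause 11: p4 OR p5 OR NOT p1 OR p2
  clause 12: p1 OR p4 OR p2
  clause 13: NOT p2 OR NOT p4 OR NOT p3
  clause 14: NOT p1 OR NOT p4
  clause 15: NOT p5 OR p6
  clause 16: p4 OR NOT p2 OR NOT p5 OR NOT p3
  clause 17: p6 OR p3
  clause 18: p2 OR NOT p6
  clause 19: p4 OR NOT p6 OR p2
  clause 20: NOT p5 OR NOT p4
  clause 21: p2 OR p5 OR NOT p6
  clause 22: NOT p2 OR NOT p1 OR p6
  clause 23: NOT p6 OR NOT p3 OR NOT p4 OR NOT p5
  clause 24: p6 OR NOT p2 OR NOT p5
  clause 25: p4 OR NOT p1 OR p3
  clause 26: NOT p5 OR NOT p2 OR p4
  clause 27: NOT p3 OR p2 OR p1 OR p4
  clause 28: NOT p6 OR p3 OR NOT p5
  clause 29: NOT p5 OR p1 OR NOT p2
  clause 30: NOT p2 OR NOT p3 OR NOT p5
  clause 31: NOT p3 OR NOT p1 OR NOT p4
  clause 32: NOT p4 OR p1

Case p4 = false:
The clause (NOT p1) is unit, so p1 = false.
The clause (NOT p5) is unit, so p5 = false.
The clause (p2) is unit, so p2 = true.
Case p6 = true:
Every clause is now satisfied; p3 is unconstrained.

p1: false; p2: true; p3: false; p4: false; p5: false; p6: true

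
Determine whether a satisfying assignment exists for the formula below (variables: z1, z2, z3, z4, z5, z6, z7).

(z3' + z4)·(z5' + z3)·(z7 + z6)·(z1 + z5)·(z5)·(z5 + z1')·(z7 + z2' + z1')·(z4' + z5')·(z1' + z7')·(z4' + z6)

No, unsatisfiable

The clause (z5) is unit, so z5 = 1.
The clause (z3) is unit, so z3 = 1.
The clause (z4) is unit, so z4 = 1.
But (z4') is also a unit clause — contradiction.
No assignment satisfies every clause.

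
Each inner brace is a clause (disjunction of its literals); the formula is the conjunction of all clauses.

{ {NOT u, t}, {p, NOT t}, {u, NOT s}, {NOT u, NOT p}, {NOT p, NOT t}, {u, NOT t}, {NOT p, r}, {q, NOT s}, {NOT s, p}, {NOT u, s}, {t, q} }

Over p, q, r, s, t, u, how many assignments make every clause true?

There are 2^6 = 64 truth assignments over (p, q, r, s, t, u).
Split on t. With t = true, the clauses containing t are satisfied and NOT t drops from the rest; 0 of the 2^5 = 32 assignments to the other variables satisfy what remains.
With t = false, by the same count on the reduced clause set, 3 assignments work.
(One model: p=F, q=T, r=F, s=F, t=F, u=F.)
Total: 0 + 3 = 3.

3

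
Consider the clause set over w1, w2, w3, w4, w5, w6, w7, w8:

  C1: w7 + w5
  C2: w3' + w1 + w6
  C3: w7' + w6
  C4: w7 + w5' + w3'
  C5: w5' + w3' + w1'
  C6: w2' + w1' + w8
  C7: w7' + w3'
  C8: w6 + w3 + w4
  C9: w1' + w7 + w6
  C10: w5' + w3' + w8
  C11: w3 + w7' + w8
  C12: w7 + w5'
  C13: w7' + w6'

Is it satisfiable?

No

Branch on w7: set w7 = 1.
From the singleton clause (w6), w6 = 1.
Now (w6') is unsatisfied and unit — conflict.
Undo w7 and try w7 = 0.
From the singleton clause (w5), w5 = 1.
Now (w5') is unsatisfied and unit — conflict.
Neither w7 = 1 nor w7 = 0 works.
No assignment satisfies every clause.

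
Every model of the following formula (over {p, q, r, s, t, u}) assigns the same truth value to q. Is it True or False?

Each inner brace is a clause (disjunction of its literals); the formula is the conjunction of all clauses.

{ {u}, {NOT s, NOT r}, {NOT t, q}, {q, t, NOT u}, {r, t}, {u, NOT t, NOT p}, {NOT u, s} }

Suppose q = false.
The clause (u) is unit, so u = true.
The clause (NOT t) is unit, so t = false.
But (t) is also a unit clause — contradiction.
So every satisfying assignment has q = True.

True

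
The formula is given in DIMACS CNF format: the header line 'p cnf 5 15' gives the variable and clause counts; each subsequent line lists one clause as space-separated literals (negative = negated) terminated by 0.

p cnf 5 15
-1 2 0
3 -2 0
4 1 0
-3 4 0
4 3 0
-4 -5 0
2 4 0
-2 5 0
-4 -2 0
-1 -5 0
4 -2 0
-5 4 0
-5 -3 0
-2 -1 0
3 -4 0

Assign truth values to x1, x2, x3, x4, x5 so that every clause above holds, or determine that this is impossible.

x1 ↦ False,  x2 ↦ False,  x3 ↦ True,  x4 ↦ True,  x5 ↦ False

Branch on x1: set x1 = False.
From the singleton clause (x4), x4 = True.
From the singleton clause (¬x5), x5 = False.
From the singleton clause (¬x2), x2 = False.
From the singleton clause (x3), x3 = True.
Every clause now holds.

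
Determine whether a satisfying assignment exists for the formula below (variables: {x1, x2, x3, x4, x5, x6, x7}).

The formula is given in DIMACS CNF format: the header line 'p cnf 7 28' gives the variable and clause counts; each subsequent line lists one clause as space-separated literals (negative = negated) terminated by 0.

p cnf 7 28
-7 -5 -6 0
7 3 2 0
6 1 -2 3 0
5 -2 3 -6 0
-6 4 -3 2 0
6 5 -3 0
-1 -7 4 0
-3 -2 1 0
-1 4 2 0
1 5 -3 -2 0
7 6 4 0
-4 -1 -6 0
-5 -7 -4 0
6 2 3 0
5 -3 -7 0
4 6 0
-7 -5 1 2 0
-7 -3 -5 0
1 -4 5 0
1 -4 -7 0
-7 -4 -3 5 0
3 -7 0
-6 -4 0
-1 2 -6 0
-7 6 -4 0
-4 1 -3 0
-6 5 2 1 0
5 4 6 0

Suppose x4 = False.
The clause (x6) is unit, so x6 = True.
Suppose x7 = False.
Suppose x3 = True.
The clause (x2) is unit, so x2 = True.
The clause (x1) is unit, so x1 = True.
All clauses hold; x5 can take either value.
A satisfying assignment: x1=True; x2=True; x3=True; x4=False; x5=True; x6=True; x7=False.

Yes, satisfiable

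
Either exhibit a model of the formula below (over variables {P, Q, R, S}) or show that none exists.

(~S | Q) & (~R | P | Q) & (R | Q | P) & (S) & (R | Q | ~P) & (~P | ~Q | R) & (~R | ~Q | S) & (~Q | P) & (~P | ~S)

Unit clause (S) forces S = 1.
Unit clause (Q) forces Q = 1.
Unit clause (P) forces P = 1.
That conflicts with the unit clause (~P).

UNSATISFIABLE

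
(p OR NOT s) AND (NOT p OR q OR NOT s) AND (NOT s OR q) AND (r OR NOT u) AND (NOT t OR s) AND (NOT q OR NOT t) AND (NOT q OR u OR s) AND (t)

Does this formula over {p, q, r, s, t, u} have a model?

No, unsatisfiable

From the singleton clause (t), t = true.
From the singleton clause (s), s = true.
From the singleton clause (p), p = true.
From the singleton clause (q), q = true.
But (NOT q) is also a unit clause — contradiction.
No assignment satisfies every clause.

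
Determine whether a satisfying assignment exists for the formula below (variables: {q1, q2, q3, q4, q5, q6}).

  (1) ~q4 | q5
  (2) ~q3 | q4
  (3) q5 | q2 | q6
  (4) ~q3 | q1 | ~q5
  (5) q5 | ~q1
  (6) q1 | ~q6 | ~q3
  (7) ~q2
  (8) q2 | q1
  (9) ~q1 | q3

Yes

(~q2) alone gives q2 = 0.
(q1) alone gives q1 = 1.
(q5) alone gives q5 = 1.
(q3) alone gives q3 = 1.
(q4) alone gives q4 = 1.
No clause remains; q6 is free.
A satisfying assignment: q1 ↦ 1, q2 ↦ 0, q3 ↦ 1, q4 ↦ 1, q5 ↦ 1, q6 ↦ 1.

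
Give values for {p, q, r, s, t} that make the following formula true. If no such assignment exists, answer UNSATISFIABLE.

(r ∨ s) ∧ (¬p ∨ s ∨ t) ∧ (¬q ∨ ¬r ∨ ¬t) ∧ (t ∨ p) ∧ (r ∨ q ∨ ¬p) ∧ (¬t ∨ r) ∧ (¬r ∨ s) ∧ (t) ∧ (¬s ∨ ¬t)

Unit clause (t) forces t = True.
Unit clause (r) forces r = True.
Unit clause (¬q) forces q = False.
Unit clause (s) forces s = True.
Now (¬s) is unsatisfied and unit — conflict.

UNSATISFIABLE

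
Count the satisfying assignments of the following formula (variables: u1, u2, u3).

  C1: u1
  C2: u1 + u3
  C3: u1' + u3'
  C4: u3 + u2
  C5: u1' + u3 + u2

1

There are 2^3 = 8 truth assignments over (u1, u2, u3).
Split on u2. With u2 = 1, the clauses containing u2 are satisfied and u2' drops from the rest; 1 of the 2^2 = 4 assignments to the other variables satisfy what remains.
With u2 = 0, by the same count on the reduced clause set, 0 assignments work.
(One model: u1=T, u2=T, u3=F.)
Total: 1 + 0 = 1.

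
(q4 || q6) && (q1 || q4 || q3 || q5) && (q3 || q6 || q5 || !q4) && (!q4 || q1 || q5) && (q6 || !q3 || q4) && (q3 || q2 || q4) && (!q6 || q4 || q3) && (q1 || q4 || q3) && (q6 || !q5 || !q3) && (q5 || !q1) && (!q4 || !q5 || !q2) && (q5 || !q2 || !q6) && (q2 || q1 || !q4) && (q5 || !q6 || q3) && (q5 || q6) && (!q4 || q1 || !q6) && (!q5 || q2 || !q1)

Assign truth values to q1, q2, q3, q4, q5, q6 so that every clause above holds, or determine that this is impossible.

q1: false, q2: true, q3: true, q4: false, q5: true, q6: true

Suppose q4 = false.
From the singleton clause (q6), q6 = true.
From the singleton clause (q3), q3 = true.
Suppose q5 = true.
Suppose q2 = true.
All clauses hold; q1 can take either value.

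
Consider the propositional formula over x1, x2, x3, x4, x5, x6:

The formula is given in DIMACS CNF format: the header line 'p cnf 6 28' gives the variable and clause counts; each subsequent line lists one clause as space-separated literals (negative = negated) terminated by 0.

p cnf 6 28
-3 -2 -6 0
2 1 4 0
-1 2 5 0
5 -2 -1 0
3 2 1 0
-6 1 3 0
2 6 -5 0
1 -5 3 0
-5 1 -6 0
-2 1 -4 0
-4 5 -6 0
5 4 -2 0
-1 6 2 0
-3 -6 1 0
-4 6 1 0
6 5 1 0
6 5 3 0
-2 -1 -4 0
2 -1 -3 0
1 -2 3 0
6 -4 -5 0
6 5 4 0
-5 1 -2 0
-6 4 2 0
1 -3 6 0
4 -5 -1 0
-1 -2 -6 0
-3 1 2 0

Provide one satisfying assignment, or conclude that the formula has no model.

Try x3 = False.
Try x2 = False.
The clause (x1) is unit, so x1 = True.
The clause (x5) is unit, so x5 = True.
The clause (x6) is unit, so x6 = True.
The clause (x4) is unit, so x4 = True.
All clauses are satisfied.

x1 ↦ True, x2 ↦ False, x3 ↦ False, x4 ↦ True, x5 ↦ True, x6 ↦ True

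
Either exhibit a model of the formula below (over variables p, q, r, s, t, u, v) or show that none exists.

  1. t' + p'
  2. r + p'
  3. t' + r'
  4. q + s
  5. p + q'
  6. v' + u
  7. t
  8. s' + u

p: 0,  q: 0,  r: 0,  s: 1,  t: 1,  u: 1,  v: 1

From the singleton clause (t), t = 1.
From the singleton clause (p'), p = 0.
From the singleton clause (r'), r = 0.
From the singleton clause (q'), q = 0.
From the singleton clause (s), s = 1.
From the singleton clause (u), u = 1.
All clauses hold; v can take either value.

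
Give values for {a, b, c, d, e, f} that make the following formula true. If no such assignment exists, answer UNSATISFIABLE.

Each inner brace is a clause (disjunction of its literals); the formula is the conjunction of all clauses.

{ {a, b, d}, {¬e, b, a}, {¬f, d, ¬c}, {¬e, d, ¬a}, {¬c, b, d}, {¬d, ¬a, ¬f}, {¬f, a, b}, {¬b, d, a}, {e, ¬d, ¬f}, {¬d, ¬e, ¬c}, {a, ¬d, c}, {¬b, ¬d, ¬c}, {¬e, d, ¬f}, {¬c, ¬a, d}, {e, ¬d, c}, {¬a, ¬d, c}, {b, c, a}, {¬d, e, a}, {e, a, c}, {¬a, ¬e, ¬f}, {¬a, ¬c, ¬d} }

a=True, b=True, c=False, d=False, e=False, f=False

Suppose a = True.
Suppose e = False.
Suppose d = False.
The clause (¬c) is unit, so c = False.
No clause remains; b, f are free.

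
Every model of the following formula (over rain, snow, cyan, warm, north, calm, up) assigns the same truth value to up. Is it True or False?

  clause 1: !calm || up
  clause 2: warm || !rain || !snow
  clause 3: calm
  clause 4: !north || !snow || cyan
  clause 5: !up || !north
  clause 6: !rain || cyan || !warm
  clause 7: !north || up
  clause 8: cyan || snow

Suppose up = false.
(!calm) alone gives calm = false.
Now (calm) is unsatisfied and unit — conflict.
So every satisfying assignment has up = True.

True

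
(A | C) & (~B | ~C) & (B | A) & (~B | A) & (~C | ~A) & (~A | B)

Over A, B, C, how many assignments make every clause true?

There are 2^3 = 8 truth assignments over (A, B, C).
Check each against the 6 clauses (columns in the order A, B, C):
  F F F  ✗ fails (A | C)
  F F T  ✗ fails (B | A)
  F T F  ✗ fails (A | C)
  F T T  ✗ fails (~B | ~C)
  T F F  ✗ fails (~A | B)
  T F T  ✗ fails (~C | ~A)
  T T F  ✓ satisfies all
  T T T  ✗ fails (~B | ~C)
1 of the 8 rows is a model.

1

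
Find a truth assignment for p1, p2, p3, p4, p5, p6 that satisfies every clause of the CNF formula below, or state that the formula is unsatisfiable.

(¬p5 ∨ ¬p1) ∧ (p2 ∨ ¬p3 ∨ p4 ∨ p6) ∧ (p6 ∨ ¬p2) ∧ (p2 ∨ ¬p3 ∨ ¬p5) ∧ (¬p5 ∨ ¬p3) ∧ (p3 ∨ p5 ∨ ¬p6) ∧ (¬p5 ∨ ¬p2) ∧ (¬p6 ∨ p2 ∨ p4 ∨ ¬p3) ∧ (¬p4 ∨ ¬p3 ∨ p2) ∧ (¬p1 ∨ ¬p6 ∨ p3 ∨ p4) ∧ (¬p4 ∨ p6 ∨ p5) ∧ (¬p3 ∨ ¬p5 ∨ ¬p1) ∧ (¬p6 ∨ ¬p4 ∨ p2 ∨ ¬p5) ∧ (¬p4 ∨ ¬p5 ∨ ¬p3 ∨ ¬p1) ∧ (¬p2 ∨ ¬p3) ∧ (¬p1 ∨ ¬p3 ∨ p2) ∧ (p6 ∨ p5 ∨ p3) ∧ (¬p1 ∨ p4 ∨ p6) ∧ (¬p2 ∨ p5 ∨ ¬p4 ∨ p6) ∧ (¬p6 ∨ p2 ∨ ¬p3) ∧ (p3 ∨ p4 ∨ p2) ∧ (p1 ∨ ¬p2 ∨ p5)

p1: False; p2: False; p3: False; p4: True; p5: True; p6: False

Suppose p5 = True.
The clause (¬p1) is unit, so p1 = False.
The clause (¬p3) is unit, so p3 = False.
The clause (¬p2) is unit, so p2 = False.
The clause (p4) is unit, so p4 = True.
The clause (¬p6) is unit, so p6 = False.
This assignment satisfies each clause.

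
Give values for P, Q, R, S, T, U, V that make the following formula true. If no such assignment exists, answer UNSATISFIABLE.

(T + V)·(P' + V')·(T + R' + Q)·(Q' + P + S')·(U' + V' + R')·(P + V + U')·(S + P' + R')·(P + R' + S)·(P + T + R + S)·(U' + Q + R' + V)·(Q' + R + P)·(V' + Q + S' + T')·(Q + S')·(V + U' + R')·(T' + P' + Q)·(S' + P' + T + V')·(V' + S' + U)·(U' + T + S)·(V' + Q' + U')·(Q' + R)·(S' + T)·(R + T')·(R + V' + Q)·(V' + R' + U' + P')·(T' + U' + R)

P: 1, Q: 1, R: 1, S: 1, T: 1, U: 0, V: 0

Try T = 1.
Unit clause (R) forces R = 1.
Try P = 1.
Unit clause (V') forces V = 0.
Unit clause (S) forces S = 1.
Unit clause (Q) forces Q = 1.
Unit clause (U') forces U = 0.
Every clause now holds.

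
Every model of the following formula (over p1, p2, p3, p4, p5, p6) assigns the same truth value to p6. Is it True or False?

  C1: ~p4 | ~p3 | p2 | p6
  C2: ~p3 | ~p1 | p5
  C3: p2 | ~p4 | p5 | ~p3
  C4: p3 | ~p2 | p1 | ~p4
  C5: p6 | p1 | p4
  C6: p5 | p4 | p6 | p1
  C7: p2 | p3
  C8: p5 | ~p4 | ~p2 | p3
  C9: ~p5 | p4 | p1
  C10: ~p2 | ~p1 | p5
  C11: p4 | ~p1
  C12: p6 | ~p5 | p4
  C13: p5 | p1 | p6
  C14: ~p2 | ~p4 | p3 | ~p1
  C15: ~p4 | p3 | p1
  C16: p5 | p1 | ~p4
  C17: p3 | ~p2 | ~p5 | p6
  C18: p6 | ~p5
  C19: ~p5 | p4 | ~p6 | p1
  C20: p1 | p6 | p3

Suppose p6 = 0.
The clause (~p5) is unit, so p5 = 0.
The clause (p1) is unit, so p1 = 1.
The clause (~p3) is unit, so p3 = 0.
The clause (p2) is unit, so p2 = 1.
Now (~p2) is unsatisfied and unit — conflict.
So every satisfying assignment has p6 = True.

True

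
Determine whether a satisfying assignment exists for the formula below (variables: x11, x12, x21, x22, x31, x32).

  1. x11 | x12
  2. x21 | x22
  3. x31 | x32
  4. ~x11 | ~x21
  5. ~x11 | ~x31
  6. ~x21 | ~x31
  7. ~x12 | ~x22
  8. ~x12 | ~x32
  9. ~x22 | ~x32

No, unsatisfiable

Try x11 = 1.
The clause (~x21) is unit, so x21 = 0.
The clause (x22) is unit, so x22 = 1.
The clause (~x31) is unit, so x31 = 0.
The clause (x32) is unit, so x32 = 1.
That conflicts with the unit clause (~x32).
Undo x11 and try x11 = 0.
The clause (x12) is unit, so x12 = 1.
The clause (~x22) is unit, so x22 = 0.
The clause (x21) is unit, so x21 = 1.
The clause (~x31) is unit, so x31 = 0.
The clause (x32) is unit, so x32 = 1.
That conflicts with the unit clause (~x32).
Both values of x11 lead to a conflict.
No assignment satisfies every clause.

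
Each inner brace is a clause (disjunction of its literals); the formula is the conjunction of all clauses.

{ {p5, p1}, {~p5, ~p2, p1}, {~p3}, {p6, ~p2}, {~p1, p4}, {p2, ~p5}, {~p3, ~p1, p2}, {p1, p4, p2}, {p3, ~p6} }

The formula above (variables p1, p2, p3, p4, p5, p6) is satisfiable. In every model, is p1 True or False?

True

Suppose p1 = 0.
(p5) alone gives p5 = 1.
(~p2) alone gives p2 = 0.
That conflicts with the unit clause (p2).
So every satisfying assignment has p1 = True.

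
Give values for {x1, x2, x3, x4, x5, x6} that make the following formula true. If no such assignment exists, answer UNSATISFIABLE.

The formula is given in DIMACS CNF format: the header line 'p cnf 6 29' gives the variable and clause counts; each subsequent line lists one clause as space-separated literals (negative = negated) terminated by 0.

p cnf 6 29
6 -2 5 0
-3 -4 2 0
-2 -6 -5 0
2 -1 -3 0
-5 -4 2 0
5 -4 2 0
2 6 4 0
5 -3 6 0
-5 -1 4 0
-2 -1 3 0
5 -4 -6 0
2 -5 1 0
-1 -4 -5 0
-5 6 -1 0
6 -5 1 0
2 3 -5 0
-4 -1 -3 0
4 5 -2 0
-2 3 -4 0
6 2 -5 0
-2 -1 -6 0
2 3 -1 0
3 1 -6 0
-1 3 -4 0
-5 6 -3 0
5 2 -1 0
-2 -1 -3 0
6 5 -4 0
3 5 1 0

x1=False; x2=False; x3=True; x4=False; x5=False; x6=True

Case x6 = True:
Case x2 = False:
Case x3 = True:
(¬x4) alone gives x4 = False.
(¬x1) alone gives x1 = False.
(¬x5) alone gives x5 = False.
This assignment satisfies each clause.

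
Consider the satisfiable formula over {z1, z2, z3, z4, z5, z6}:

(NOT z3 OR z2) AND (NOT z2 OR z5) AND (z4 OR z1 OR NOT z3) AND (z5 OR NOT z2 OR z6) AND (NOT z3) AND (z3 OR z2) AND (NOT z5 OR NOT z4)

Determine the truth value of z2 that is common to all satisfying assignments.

True

Suppose z2 = false.
(NOT z3) alone gives z3 = false.
But (z3) is also a unit clause — contradiction.
So every satisfying assignment has z2 = True.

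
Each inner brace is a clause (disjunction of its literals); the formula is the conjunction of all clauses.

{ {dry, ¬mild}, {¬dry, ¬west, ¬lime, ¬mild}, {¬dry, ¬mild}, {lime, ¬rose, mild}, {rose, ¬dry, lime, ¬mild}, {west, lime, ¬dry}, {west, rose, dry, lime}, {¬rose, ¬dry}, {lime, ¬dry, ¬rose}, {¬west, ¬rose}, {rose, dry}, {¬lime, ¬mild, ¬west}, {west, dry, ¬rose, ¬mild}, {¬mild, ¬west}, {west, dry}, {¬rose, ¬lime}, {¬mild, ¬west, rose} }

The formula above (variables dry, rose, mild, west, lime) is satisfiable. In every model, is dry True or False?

Suppose dry = False.
The clause (¬mild) is unit, so mild = False.
The clause (rose) is unit, so rose = True.
The clause (lime) is unit, so lime = True.
That conflicts with the unit clause (¬lime).
So every satisfying assignment has dry = True.

True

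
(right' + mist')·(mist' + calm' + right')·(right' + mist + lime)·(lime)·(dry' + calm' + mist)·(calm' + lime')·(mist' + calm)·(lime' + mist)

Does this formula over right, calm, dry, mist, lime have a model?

Unit clause (lime) forces lime = 1.
Unit clause (calm') forces calm = 0.
Unit clause (mist') forces mist = 0.
Now (mist) is unsatisfied and unit — conflict.
No assignment satisfies every clause.

Unsatisfiable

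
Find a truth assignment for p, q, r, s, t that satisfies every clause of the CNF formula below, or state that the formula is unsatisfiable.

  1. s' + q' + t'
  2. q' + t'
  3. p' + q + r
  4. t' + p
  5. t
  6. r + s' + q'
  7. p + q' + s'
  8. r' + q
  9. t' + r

UNSATISFIABLE

The clause (t) is unit, so t = 1.
The clause (q') is unit, so q = 0.
The clause (p) is unit, so p = 1.
The clause (r) is unit, so r = 1.
That conflicts with the unit clause (r').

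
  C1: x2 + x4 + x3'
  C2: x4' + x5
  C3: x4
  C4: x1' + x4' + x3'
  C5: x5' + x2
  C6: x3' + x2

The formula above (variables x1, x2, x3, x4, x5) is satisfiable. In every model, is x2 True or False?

Suppose x2 = 0.
(x4) alone gives x4 = 1.
(x5) alone gives x5 = 1.
Now (x5') is unsatisfied and unit — conflict.
So every satisfying assignment has x2 = True.

True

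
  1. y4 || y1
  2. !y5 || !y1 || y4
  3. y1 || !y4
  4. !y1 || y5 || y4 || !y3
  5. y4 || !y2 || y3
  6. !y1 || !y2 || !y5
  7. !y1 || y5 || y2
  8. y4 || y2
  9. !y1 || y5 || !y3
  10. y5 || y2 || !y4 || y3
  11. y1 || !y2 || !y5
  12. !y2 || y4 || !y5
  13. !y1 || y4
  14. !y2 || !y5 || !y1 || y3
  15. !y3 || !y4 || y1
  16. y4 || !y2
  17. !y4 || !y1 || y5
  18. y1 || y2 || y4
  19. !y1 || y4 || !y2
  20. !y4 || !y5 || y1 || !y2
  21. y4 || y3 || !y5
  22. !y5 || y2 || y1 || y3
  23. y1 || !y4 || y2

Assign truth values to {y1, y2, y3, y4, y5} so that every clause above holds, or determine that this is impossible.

Branch on y4: set y4 = true.
From the singleton clause (y1), y1 = true.
From the singleton clause (y5), y5 = true.
From the singleton clause (!y2), y2 = false.
No clause remains; y3 is free.

y1: true,  y2: false,  y3: false,  y4: true,  y5: true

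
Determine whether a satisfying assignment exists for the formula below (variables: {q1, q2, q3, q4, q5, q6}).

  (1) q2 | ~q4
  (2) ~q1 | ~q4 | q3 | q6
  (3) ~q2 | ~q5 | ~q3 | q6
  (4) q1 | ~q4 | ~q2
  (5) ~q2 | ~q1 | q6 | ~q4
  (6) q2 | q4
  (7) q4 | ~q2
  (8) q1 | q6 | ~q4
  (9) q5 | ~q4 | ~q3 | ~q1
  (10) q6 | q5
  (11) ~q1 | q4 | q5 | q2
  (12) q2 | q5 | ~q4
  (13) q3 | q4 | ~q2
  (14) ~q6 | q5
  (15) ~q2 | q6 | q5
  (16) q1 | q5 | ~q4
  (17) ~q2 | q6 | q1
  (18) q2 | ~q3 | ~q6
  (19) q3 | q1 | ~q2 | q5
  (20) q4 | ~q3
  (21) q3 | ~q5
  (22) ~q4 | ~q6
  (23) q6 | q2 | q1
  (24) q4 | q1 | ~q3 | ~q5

No, unsatisfiable

Branch on q2: set q2 = 1.
Unit clause (q4) forces q4 = 1.
Unit clause (q1) forces q1 = 1.
Unit clause (q6) forces q6 = 1.
But (~q6) is also a unit clause — contradiction.
That branch fails; take q2 = 0 instead.
Unit clause (~q4) forces q4 = 0.
But (q4) is also a unit clause — contradiction.
Both values of q2 lead to a conflict.
No assignment satisfies every clause.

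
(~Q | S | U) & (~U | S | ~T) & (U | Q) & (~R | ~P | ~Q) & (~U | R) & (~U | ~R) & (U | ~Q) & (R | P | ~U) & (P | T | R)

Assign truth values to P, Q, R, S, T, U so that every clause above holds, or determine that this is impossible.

Case U = 1:
Unit clause (R) forces R = 1.
That conflicts with the unit clause (~R).
Undo U and try U = 0.
Unit clause (Q) forces Q = 1.
That conflicts with the unit clause (~Q).
Either choice for U ends in contradiction.

UNSATISFIABLE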